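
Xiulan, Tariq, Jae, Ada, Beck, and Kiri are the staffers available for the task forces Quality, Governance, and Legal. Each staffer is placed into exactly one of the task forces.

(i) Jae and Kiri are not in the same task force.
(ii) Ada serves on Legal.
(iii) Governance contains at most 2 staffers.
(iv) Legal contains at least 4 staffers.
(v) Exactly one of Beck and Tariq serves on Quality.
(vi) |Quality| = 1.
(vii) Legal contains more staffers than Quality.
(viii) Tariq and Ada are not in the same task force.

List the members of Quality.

From (ii): Ada ∈ Legal.
(viii): Tariq ∉ Legal.
Suppose Xiulan ∈ Quality: no assignment then satisfies all the clues, so Xiulan ∉ Quality.

Quality = {Tariq}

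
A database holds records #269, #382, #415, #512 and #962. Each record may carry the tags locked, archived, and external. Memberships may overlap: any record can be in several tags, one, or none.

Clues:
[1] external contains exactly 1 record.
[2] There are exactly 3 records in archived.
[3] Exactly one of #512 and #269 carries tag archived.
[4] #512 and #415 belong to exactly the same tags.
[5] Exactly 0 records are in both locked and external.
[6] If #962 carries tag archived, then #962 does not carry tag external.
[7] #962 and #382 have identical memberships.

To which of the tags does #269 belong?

#269: archived, external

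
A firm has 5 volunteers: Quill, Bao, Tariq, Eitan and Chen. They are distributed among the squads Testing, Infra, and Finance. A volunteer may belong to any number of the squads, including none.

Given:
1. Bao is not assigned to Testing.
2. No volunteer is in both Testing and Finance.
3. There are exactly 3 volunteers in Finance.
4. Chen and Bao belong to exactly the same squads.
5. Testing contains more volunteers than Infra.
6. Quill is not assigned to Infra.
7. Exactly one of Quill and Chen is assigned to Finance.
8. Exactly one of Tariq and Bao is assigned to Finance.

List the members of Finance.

Finance = {Bao, Chen, Eitan}

From (1): Bao ∉ Testing.
From (6): Quill ∉ Infra.
(4): Chen matches Bao: Chen ∉ Testing.
Suppose Quill ∈ Finance: no assignment then satisfies all the clues, so Quill ∉ Finance.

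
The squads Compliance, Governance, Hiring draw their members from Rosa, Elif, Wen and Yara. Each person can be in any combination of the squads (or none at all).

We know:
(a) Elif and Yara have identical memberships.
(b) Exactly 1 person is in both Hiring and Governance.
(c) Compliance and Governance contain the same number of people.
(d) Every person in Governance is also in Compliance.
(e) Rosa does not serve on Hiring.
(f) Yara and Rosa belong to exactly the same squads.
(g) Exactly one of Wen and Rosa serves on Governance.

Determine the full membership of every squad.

Compliance = {Wen}; Governance = {Wen}; Hiring = {Wen}

From (e): Rosa ∉ Hiring.
(f): Yara matches Rosa: Yara ∉ Hiring.
(a): Elif matches Yara: Elif ∉ Hiring.
Suppose Rosa ∈ Compliance: no assignment then satisfies all the clues, so Rosa ∉ Compliance.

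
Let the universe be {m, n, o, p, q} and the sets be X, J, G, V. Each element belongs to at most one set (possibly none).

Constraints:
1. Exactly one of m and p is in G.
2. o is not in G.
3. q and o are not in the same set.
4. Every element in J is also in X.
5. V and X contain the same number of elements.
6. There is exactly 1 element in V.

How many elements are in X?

1

From (2): o ∉ G.
Suppose m ∈ J: no assignment then satisfies all the clues, so m ∉ J.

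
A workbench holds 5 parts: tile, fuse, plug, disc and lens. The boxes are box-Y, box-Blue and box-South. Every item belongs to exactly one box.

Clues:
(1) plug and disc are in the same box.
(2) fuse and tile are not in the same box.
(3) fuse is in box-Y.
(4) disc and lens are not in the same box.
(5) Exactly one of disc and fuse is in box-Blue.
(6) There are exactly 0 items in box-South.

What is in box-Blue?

From (3): fuse ∈ box-Y.
(2): tile ∉ box-Y.
(5) (exactly one): disc ∈ box-Blue.
(6): box-South already has 0, so the rest are out.
Only one box left: tile ∈ box-Blue.
(1): plug matches disc: plug ∉ box-Y.
(1): plug matches disc: plug ∈ box-Blue.
(4): lens ∉ box-Blue.
Only one box left: lens ∈ box-Y.

box-Blue = {disc, plug, tile}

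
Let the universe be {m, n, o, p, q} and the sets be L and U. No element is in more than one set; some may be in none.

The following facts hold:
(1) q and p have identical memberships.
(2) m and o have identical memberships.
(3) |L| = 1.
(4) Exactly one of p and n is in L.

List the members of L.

L = {n}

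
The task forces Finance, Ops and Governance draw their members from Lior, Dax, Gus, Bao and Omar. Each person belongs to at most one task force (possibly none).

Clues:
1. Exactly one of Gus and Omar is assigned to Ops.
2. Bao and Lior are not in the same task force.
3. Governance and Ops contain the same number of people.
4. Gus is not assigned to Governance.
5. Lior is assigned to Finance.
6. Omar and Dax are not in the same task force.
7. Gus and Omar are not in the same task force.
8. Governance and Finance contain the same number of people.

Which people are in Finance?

Finance = {Lior}

From (4): Gus ∉ Governance.
From (5): Lior ∈ Finance.
(2): Bao ∉ Finance.
Suppose Dax ∈ Finance: no assignment then satisfies all the clues, so Dax ∉ Finance.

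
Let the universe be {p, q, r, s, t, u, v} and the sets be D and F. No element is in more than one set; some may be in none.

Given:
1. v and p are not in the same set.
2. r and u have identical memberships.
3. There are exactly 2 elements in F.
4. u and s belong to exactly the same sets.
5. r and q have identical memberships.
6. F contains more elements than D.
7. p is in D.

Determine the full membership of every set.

D = {p}; F = {t, v}

From (7): p ∈ D.
(1): v ∉ D.
Suppose q ∈ D: no assignment then satisfies all the clues, so q ∉ D.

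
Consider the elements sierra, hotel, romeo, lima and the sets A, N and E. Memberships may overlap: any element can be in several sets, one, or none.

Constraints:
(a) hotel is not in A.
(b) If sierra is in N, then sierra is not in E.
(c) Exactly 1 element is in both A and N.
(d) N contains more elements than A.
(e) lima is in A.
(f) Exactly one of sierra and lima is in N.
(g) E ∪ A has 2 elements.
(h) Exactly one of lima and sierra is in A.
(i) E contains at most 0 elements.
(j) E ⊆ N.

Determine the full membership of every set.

A = {lima, romeo}; N = {hotel, romeo, sierra}; E = {}

From (a): hotel ∉ A.
From (e): lima ∈ A.
(h) (exactly one): sierra ∉ A.
(i): E already has 0, so the rest are out.
Suppose sierra ∉ N: no assignment then satisfies all the clues, so sierra ∈ N.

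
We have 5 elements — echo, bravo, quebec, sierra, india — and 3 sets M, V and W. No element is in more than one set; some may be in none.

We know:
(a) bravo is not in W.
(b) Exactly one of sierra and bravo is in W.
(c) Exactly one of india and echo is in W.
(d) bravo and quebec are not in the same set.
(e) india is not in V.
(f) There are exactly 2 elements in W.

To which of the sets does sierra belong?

sierra: W

From (a): bravo ∉ W.
From (e): india ∉ V.
(b) (exactly one): sierra ∈ W.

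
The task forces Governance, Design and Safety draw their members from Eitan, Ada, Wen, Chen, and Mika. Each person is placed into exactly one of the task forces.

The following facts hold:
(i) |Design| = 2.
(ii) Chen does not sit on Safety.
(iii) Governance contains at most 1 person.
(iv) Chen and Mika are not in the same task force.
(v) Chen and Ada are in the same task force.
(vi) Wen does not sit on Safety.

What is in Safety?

Safety = {Eitan, Mika}

From (ii): Chen ∉ Safety.
From (vi): Wen ∉ Safety.
(v): Ada matches Chen: Ada ∉ Safety.
Suppose Eitan ∉ Safety: no assignment then satisfies all the clues, so Eitan ∈ Safety.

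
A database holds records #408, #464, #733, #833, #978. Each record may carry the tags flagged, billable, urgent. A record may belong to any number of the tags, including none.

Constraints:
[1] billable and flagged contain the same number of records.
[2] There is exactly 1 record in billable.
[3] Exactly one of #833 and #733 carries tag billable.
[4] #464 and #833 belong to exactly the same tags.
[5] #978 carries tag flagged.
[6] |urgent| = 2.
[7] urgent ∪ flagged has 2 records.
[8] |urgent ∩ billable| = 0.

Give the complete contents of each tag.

flagged = {#978}; billable = {#733}; urgent = {#408, #978}

From (5): #978 ∈ flagged.
Suppose #408 ∈ flagged: no assignment then satisfies all the clues, so #408 ∉ flagged.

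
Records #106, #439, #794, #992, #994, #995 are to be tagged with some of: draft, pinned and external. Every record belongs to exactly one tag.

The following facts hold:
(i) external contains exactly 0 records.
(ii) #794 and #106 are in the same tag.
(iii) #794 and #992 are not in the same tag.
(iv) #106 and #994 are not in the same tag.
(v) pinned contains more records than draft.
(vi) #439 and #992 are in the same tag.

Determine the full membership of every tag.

draft = {#106, #794}; pinned = {#439, #992, #994, #995}; external = {}

(i): external already has 0, so the rest are out.
Suppose #106 ∉ draft: no assignment then satisfies all the clues, so #106 ∈ draft.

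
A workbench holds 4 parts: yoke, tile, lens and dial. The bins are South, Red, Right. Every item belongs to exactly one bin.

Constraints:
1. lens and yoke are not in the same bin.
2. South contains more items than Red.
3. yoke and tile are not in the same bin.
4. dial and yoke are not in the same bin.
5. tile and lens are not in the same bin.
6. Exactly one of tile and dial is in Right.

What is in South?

South = {dial, lens}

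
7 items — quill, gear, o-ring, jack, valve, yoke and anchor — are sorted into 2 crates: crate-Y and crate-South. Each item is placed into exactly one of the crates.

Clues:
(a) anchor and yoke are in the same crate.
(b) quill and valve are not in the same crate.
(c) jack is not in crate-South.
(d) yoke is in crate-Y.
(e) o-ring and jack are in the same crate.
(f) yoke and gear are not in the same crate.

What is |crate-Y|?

5

From (c): jack ∉ crate-South.
From (d): yoke ∈ crate-Y.
(a): anchor matches yoke: anchor ∈ crate-Y.
(e): o-ring matches jack: o-ring ∉ crate-South.
(f): gear ∉ crate-Y.
Only one crate left: gear ∈ crate-South.
Only one crate left: o-ring ∈ crate-Y.
Only one crate left: jack ∈ crate-Y.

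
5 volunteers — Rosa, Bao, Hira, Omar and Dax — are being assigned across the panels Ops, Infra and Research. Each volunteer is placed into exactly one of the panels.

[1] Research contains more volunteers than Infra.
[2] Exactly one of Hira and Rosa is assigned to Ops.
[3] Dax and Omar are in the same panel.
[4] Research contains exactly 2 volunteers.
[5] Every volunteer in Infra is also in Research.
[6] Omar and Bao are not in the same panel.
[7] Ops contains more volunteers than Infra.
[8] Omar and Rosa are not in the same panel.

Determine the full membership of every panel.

Ops = {Dax, Hira, Omar}; Infra = {}; Research = {Bao, Rosa}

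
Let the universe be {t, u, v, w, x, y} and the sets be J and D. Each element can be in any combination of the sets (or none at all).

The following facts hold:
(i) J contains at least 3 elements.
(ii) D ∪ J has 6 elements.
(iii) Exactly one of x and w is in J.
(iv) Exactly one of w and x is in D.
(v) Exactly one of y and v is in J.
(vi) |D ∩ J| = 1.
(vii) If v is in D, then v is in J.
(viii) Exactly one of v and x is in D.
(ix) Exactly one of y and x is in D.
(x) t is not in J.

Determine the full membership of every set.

J = {u, v, x}; D = {t, v, w, y}

From (x): t ∉ J.
Suppose t ∉ D: no assignment then satisfies all the clues, so t ∈ D.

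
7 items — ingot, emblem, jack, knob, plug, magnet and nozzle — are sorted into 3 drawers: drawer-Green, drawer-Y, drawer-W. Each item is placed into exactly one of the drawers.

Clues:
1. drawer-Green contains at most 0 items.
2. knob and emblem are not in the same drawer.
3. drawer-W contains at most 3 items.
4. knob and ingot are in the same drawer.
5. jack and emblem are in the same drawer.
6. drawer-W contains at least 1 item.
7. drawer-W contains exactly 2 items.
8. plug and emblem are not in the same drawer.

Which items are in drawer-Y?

drawer-Y = {ingot, knob, magnet, nozzle, plug}

(1): drawer-Green already has 0, so the rest are out.
Suppose ingot ∉ drawer-Y: no assignment then satisfies all the clues, so ingot ∈ drawer-Y.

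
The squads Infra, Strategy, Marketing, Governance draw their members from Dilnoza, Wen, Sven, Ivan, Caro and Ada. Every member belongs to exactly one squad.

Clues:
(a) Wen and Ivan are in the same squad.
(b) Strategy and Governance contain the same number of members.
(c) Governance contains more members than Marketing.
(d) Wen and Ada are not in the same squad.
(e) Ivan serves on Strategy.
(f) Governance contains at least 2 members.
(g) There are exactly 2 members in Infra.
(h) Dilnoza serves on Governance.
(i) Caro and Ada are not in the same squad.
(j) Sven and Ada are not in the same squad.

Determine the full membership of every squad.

Infra = {Caro, Sven}; Strategy = {Ivan, Wen}; Marketing = {}; Governance = {Ada, Dilnoza}

From (e): Ivan ∈ Strategy.
From (h): Dilnoza ∈ Governance.
(a): Wen matches Ivan: Wen ∉ Infra.
(a): Wen matches Ivan: Wen ∈ Strategy.
(d): Ada ∉ Strategy.
Suppose Sven ∉ Infra: no assignment then satisfies all the clues, so Sven ∈ Infra.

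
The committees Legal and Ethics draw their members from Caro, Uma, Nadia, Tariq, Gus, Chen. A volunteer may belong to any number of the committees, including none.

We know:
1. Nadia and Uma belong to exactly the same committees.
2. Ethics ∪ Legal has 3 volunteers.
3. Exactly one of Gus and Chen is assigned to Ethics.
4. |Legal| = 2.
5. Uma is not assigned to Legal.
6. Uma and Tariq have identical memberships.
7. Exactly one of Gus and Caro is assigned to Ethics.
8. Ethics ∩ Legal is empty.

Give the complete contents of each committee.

Legal = {Caro, Chen}; Ethics = {Gus}

From (5): Uma ∉ Legal.
(1): Nadia matches Uma: Nadia ∉ Legal.
(6): Tariq matches Uma: Tariq ∉ Legal.
Suppose Caro ∉ Legal: no assignment then satisfies all the clues, so Caro ∈ Legal.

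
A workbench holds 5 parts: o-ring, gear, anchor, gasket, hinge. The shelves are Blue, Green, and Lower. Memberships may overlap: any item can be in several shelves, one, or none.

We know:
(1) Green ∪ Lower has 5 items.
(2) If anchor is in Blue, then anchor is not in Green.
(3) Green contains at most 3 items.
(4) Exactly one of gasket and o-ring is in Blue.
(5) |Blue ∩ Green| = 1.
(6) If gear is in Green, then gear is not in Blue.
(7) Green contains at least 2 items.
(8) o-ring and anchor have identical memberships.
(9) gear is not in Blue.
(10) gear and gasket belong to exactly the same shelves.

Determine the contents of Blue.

Blue = {anchor, hinge, o-ring}

From (9): gear ∉ Blue.
(10): gasket matches gear: gasket ∉ Blue.
(4) (exactly one): o-ring ∈ Blue.
(8): anchor matches o-ring: anchor ∈ Blue.
(2): anchor ∉ Green.
(8): o-ring matches anchor: o-ring ∉ Green.
Suppose hinge ∉ Blue: no assignment then satisfies all the clues, so hinge ∈ Blue.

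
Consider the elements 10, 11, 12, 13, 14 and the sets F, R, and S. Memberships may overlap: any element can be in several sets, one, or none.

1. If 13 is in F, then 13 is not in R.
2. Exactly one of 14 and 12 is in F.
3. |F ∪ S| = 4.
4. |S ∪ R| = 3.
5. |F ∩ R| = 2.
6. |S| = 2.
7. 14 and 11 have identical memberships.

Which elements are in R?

R = {11, 12, 14}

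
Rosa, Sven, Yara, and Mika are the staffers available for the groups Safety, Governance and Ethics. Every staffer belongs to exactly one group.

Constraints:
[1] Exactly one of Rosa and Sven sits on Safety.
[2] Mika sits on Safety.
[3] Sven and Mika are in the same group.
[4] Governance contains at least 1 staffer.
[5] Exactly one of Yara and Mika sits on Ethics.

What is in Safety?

From (2): Mika ∈ Safety.
(3): Sven matches Mika: Sven ∈ Safety.
(5) (exactly one): Yara ∈ Ethics.
(1) (exactly one): Rosa ∉ Safety.
(4): only 1 candidates remain for Governance, so all are in.

Safety = {Mika, Sven}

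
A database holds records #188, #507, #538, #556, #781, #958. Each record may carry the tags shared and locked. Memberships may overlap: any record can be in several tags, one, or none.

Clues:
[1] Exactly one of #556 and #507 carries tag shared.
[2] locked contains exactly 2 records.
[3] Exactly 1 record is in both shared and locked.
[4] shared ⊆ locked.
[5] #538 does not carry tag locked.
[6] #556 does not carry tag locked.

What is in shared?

shared = {#507}

From (5): #538 ∉ locked.
From (6): #556 ∉ locked.
(4) contrapositive: #538 ∉ shared.
(4) contrapositive: #556 ∉ shared.
(1) (exactly one): #507 ∈ shared.
(4) with #507 ∈ shared: #507 ∈ locked.
Suppose #188 ∈ shared: no assignment then satisfies all the clues, so #188 ∉ shared.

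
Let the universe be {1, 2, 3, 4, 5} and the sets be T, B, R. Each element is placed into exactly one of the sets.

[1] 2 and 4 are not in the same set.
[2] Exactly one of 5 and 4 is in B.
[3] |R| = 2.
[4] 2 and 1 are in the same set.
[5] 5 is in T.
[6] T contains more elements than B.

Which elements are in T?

T = {3, 5}

From (5): 5 ∈ T.
(2) (exactly one): 4 ∈ B.
(1): 2 ∉ B.
(4): 1 matches 2: 1 ∉ B.
Suppose 1 ∈ T: no assignment then satisfies all the clues, so 1 ∉ T.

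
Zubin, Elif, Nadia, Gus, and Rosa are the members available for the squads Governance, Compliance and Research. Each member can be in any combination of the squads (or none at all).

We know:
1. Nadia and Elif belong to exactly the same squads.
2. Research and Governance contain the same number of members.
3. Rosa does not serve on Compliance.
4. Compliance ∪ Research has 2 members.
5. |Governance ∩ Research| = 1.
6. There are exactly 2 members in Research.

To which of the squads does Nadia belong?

Nadia: none

From (3): Rosa ∉ Compliance.
Suppose Nadia ∈ Governance: no assignment then satisfies all the clues, so Nadia ∉ Governance.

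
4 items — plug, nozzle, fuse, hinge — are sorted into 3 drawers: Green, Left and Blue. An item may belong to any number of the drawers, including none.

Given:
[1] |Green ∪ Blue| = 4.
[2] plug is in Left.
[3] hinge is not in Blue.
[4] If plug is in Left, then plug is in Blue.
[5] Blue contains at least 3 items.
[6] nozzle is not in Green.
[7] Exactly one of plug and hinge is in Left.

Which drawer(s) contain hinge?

hinge: Green

From (2): plug ∈ Left.
From (3): hinge ∉ Blue.
From (6): nozzle ∉ Green.
(4): plug ∈ Blue.
(5): only 3 candidates remain for Blue, so all are in.
(7) (exactly one): hinge ∉ Left.
Suppose hinge ∉ Green: no assignment then satisfies all the clues, so hinge ∈ Green.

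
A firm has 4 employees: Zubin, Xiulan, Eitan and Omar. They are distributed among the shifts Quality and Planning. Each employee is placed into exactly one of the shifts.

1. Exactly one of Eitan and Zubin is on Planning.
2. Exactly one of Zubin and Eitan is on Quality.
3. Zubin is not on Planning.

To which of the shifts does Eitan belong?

Eitan: Planning

From (3): Zubin ∉ Planning.
(1) (exactly one): Eitan ∈ Planning.
(2) (exactly one): Zubin ∈ Quality.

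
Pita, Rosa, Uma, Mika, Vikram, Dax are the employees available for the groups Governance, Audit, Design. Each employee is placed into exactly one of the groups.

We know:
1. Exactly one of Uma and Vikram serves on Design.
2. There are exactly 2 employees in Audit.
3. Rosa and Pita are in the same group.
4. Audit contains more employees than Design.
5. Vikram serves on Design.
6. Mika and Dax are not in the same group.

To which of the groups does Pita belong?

Pita: Governance

From (5): Vikram ∈ Design.
(1) (exactly one): Uma ∉ Design.
Suppose Pita ∉ Governance: no assignment then satisfies all the clues, so Pita ∈ Governance.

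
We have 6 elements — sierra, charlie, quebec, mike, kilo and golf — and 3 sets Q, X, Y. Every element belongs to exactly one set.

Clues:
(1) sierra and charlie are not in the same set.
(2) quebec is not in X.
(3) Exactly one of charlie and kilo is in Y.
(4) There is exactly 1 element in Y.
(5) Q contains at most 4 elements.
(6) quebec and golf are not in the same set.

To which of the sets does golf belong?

From (2): quebec ∉ X.
Suppose golf ∈ Q: no assignment then satisfies all the clues, so golf ∉ Q.

golf: X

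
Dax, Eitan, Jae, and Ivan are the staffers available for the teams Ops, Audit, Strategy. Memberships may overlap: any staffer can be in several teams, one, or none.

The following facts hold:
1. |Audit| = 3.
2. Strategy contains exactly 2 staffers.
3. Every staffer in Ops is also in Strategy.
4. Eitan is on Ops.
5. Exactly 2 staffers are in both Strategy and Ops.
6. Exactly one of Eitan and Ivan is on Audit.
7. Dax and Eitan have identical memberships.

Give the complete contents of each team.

Ops = {Dax, Eitan}; Audit = {Dax, Eitan, Jae}; Strategy = {Dax, Eitan}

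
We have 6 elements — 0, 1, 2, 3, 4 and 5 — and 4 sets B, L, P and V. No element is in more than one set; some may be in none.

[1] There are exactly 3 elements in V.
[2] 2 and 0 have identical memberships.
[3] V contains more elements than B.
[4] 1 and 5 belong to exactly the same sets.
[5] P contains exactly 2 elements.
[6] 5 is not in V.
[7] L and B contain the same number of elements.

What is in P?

P = {1, 5}

From (6): 5 ∉ V.
(4): 1 matches 5: 1 ∉ V.
Suppose 0 ∈ P: no assignment then satisfies all the clues, so 0 ∉ P.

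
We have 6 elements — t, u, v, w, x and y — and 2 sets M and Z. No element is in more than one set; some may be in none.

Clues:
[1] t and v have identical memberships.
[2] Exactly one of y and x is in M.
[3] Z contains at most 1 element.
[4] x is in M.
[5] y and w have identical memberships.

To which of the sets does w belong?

w: none

From (4): x ∈ M.
(2) (exactly one): y ∉ M.
(5): w matches y: w ∉ M.
Suppose w ∈ Z: no assignment then satisfies all the clues, so w ∉ Z.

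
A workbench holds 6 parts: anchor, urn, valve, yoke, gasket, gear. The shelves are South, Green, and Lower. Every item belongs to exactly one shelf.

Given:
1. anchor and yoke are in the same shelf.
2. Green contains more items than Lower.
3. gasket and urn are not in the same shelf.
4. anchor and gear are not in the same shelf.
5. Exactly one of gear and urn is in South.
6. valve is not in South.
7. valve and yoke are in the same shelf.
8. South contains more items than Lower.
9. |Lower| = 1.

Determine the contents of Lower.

Lower = {urn}

From (6): valve ∉ South.
(7): yoke matches valve: yoke ∉ South.
(1): anchor matches yoke: anchor ∉ South.
Suppose anchor ∈ Lower: no assignment then satisfies all the clues, so anchor ∉ Lower.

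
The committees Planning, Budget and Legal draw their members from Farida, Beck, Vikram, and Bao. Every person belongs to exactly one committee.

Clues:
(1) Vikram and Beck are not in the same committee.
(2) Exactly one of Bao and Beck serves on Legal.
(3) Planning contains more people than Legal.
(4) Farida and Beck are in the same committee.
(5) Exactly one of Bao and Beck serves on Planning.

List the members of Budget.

Budget = {Vikram}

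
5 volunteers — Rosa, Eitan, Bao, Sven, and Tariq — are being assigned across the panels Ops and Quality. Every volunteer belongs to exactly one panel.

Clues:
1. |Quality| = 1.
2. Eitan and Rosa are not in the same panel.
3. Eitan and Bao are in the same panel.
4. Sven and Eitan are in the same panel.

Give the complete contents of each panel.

Ops = {Bao, Eitan, Sven, Tariq}; Quality = {Rosa}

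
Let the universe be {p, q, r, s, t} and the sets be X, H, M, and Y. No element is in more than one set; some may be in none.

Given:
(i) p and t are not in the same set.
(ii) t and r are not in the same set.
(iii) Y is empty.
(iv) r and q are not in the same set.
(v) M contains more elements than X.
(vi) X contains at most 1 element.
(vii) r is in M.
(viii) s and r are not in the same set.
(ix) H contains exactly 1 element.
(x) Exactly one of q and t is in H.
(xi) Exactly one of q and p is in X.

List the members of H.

H = {t}

From (vii): r ∈ M.
(ii): t ∉ M.
(iii): Y already has 0, so the rest are out.
(iv): q ∉ M.
(viii): s ∉ M.
Suppose p ∈ H: no assignment then satisfies all the clues, so p ∉ H.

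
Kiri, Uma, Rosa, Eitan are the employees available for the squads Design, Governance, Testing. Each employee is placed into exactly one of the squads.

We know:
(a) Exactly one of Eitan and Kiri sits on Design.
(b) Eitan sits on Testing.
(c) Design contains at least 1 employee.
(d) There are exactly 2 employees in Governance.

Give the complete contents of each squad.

Design = {Kiri}; Governance = {Rosa, Uma}; Testing = {Eitan}

From (b): Eitan ∈ Testing.
(a) (exactly one): Kiri ∈ Design.
(d): only 2 candidates remain for Governance, so all are in.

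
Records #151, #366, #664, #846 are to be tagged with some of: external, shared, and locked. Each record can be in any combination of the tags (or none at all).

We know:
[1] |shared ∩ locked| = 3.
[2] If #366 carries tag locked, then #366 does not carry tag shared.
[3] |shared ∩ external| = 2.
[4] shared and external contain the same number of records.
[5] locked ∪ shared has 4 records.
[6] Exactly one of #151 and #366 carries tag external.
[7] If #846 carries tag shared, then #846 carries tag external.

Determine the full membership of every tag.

external = {#366, #664, #846}; shared = {#151, #664, #846}; locked = {#151, #366, #664, #846}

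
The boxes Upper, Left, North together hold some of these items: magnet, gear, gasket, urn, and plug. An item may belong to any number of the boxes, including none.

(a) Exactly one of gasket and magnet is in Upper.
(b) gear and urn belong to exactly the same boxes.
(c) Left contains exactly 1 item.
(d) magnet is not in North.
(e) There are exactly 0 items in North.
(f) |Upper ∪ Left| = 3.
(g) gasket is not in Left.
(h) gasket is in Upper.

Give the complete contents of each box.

From (d): magnet ∉ North.
From (g): gasket ∉ Left.
From (h): gasket ∈ Upper.
(a) (exactly one): magnet ∉ Upper.
(e): North already has 0, so the rest are out.
Suppose magnet ∉ Left: no assignment then satisfies all the clues, so magnet ∈ Left.

Upper = {gasket, plug}; Left = {magnet}; North = {}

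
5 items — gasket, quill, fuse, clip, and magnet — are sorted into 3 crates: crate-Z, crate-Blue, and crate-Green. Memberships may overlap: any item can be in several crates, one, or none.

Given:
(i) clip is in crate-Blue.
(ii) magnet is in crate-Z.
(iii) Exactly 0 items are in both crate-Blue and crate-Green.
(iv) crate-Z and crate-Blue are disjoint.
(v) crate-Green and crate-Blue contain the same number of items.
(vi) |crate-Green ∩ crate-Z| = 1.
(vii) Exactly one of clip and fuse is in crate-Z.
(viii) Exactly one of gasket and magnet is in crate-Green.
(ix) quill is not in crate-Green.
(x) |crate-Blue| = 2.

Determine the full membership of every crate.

crate-Z = {fuse, magnet}; crate-Blue = {clip, quill}; crate-Green = {fuse, gasket}

From (i): clip ∈ crate-Blue.
From (ii): magnet ∈ crate-Z.
From (ix): quill ∉ crate-Green.
(iv) (disjoint): clip ∉ crate-Z.
(iv) (disjoint): magnet ∉ crate-Blue.
(vii) (exactly one): fuse ∈ crate-Z.
(iv) (disjoint): fuse ∉ crate-Blue.
Suppose gasket ∈ crate-Z: no assignment then satisfies all the clues, so gasket ∉ crate-Z.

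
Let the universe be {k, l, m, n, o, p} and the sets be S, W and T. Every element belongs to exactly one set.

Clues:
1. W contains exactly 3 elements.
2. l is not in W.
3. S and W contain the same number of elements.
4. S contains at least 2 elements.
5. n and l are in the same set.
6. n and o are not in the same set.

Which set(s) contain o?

From (2): l ∉ W.
(5): n matches l: n ∉ W.
Suppose o ∈ S: no assignment then satisfies all the clues, so o ∉ S.

o: W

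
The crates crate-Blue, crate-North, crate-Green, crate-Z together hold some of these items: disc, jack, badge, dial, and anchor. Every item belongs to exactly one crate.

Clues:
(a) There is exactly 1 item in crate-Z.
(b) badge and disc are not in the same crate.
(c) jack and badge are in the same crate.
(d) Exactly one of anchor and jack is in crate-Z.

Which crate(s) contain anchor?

anchor: crate-Z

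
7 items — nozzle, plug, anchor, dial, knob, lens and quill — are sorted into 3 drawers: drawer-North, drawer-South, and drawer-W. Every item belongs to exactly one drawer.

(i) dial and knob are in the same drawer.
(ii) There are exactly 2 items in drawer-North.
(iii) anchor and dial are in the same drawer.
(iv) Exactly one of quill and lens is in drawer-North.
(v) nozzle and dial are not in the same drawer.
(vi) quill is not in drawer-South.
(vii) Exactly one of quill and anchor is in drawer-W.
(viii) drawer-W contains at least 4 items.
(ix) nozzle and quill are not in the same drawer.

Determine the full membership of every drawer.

drawer-North = {plug, quill}; drawer-South = {nozzle}; drawer-W = {anchor, dial, knob, lens}

From (vi): quill ∉ drawer-South.
Suppose nozzle ∈ drawer-North: no assignment then satisfies all the clues, so nozzle ∉ drawer-North.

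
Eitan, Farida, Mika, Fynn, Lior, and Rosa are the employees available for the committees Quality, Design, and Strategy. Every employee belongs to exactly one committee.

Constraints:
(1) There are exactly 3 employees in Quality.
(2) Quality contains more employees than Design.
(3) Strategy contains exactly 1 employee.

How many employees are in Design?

2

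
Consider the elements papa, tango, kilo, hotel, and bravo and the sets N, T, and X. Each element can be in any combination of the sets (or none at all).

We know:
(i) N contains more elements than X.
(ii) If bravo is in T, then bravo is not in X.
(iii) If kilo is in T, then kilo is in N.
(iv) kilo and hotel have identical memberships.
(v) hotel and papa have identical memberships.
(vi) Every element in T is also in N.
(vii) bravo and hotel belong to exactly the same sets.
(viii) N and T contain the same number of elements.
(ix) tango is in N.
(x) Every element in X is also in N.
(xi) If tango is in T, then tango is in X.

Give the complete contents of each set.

N = {bravo, hotel, kilo, papa, tango}; T = {bravo, hotel, kilo, papa, tango}; X = {tango}

From (ix): tango ∈ N.
Suppose papa ∉ N: no assignment then satisfies all the clues, so papa ∈ N.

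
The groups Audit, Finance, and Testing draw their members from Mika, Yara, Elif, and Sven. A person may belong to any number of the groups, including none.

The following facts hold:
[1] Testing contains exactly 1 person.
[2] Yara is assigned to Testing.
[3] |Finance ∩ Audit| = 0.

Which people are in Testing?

Testing = {Yara}

From (2): Yara ∈ Testing.
(1): Testing already has 1, so the rest are out.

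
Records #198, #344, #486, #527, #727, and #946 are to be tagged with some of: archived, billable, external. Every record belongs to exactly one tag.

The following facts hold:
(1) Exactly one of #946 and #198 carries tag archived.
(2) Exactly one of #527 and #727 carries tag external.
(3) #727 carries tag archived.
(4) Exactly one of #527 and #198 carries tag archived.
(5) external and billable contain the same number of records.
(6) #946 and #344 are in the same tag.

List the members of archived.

From (3): #727 ∈ archived.
(2) (exactly one): #527 ∈ external.
(4) (exactly one): #198 ∈ archived.
(1) (exactly one): #946 ∉ archived.
(6): #344 matches #946: #344 ∉ archived.
Suppose #486 ∈ archived: no assignment then satisfies all the clues, so #486 ∉ archived.

archived = {#198, #727}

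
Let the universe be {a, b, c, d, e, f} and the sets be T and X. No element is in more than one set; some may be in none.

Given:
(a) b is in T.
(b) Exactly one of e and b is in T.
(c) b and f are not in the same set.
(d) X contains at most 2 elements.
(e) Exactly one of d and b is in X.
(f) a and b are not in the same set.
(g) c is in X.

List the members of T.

T = {b}

From (a): b ∈ T.
From (g): c ∈ X.
(b) (exactly one): e ∉ T.
(c): f ∉ T.
(e) (exactly one): d ∈ X.
(f): a ∉ T.
(d): X already has 2, so the rest are out.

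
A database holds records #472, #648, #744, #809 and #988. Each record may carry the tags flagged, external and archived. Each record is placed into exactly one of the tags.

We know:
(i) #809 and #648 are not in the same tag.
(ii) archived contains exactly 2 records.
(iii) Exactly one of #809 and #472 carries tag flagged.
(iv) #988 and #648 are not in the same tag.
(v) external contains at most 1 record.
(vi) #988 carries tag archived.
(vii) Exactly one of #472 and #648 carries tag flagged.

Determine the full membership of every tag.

flagged = {#472, #744}; external = {#648}; archived = {#809, #988}

From (vi): #988 ∈ archived.
(iv): #648 ∉ archived.
Suppose #472 ∉ flagged: no assignment then satisfies all the clues, so #472 ∈ flagged.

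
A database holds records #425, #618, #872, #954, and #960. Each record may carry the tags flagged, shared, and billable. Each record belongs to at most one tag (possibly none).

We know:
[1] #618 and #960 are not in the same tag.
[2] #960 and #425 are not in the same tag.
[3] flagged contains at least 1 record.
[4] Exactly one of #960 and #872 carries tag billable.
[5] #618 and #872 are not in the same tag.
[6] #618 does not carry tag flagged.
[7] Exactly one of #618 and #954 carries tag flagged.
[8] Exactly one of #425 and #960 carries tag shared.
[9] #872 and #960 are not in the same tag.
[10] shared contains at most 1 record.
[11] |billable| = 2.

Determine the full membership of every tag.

flagged = {#954}; shared = {#960}; billable = {#425, #872}

From (6): #618 ∉ flagged.
(7) (exactly one): #954 ∈ flagged.
Suppose #425 ∈ flagged: no assignment then satisfies all the clues, so #425 ∉ flagged.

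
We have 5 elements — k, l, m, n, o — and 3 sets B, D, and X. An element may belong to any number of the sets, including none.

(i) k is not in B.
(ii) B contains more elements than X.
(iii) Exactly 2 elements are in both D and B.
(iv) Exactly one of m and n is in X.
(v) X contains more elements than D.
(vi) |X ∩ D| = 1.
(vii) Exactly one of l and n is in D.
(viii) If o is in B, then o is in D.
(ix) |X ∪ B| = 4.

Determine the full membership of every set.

B = {l, m, n, o}; D = {n, o}; X = {l, m, o}

From (i): k ∉ B.
Suppose k ∈ D: no assignment then satisfies all the clues, so k ∉ D.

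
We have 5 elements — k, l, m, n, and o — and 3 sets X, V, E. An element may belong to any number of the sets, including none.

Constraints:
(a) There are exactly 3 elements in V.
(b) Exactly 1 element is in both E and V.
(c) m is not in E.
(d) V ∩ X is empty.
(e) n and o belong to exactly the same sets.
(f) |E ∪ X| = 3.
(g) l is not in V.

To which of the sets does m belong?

m: X

From (c): m ∉ E.
From (g): l ∉ V.
Suppose m ∉ X: no assignment then satisfies all the clues, so m ∈ X.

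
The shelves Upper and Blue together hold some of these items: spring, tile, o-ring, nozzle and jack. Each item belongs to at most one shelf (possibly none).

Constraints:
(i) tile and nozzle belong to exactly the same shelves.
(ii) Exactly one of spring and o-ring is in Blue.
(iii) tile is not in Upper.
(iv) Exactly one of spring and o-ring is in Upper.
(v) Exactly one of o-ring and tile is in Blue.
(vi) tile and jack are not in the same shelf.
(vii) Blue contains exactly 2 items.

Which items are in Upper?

Upper = {spring}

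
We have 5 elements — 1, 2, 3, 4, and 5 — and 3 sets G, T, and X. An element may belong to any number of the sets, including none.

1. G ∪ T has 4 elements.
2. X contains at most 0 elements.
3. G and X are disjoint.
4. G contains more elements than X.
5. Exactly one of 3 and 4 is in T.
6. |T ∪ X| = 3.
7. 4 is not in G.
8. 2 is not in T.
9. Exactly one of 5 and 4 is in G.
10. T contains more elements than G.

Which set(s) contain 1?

From (7): 4 ∉ G.
From (8): 2 ∉ T.
(2): X already has 0, so the rest are out.
(9) (exactly one): 5 ∈ G.
Suppose 1 ∈ G: no assignment then satisfies all the clues, so 1 ∉ G.

1: T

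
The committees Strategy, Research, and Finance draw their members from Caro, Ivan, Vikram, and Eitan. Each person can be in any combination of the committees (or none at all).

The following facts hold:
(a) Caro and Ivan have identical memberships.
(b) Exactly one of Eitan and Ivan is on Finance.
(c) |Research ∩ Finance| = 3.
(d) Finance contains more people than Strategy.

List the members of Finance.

Finance = {Caro, Ivan, Vikram}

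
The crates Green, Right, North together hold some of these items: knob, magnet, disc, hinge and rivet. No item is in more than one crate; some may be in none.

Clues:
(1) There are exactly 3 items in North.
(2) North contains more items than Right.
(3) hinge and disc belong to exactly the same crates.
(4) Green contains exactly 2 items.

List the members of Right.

Right = {}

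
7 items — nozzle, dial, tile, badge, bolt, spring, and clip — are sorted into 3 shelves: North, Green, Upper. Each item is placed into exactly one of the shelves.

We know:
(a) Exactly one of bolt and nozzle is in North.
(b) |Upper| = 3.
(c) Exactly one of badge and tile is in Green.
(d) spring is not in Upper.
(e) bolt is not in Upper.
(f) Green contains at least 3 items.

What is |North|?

1

From (d): spring ∉ Upper.
From (e): bolt ∉ Upper.
Suppose dial ∈ North: no assignment then satisfies all the clues, so dial ∉ North.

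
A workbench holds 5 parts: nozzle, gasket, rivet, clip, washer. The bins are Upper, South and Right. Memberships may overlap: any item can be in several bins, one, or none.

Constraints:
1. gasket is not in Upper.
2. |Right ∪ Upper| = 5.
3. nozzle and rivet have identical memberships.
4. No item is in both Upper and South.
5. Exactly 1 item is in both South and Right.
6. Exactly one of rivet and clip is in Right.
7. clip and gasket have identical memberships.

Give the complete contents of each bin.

Upper = {nozzle, rivet}; South = {washer}; Right = {clip, gasket, washer}

From (1): gasket ∉ Upper.
(7): clip matches gasket: clip ∉ Upper.
Suppose nozzle ∉ Upper: no assignment then satisfies all the clues, so nozzle ∈ Upper.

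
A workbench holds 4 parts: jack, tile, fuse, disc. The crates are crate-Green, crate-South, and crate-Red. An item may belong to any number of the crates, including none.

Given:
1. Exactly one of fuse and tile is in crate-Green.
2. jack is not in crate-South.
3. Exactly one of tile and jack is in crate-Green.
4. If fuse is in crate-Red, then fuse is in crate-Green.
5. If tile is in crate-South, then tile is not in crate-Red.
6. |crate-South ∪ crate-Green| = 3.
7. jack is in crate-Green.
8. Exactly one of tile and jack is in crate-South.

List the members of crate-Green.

crate-Green = {fuse, jack}

From (2): jack ∉ crate-South.
From (7): jack ∈ crate-Green.
(3) (exactly one): tile ∉ crate-Green.
(8) (exactly one): tile ∈ crate-South.
(1) (exactly one): fuse ∈ crate-Green.
(5): tile ∉ crate-Red.
Suppose disc ∈ crate-Green: no assignment then satisfies all the clues, so disc ∉ crate-Green.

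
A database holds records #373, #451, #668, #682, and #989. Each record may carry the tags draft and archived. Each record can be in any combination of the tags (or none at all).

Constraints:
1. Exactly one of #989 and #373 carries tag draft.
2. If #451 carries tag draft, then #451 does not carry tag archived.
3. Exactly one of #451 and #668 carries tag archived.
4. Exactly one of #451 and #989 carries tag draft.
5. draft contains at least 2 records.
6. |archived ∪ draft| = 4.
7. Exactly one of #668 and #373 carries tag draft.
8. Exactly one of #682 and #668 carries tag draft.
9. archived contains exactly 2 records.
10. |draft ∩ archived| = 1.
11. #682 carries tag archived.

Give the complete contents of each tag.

draft = {#373, #451, #682}; archived = {#668, #682}

From (11): #682 ∈ archived.
Suppose #373 ∉ draft: no assignment then satisfies all the clues, so #373 ∈ draft.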